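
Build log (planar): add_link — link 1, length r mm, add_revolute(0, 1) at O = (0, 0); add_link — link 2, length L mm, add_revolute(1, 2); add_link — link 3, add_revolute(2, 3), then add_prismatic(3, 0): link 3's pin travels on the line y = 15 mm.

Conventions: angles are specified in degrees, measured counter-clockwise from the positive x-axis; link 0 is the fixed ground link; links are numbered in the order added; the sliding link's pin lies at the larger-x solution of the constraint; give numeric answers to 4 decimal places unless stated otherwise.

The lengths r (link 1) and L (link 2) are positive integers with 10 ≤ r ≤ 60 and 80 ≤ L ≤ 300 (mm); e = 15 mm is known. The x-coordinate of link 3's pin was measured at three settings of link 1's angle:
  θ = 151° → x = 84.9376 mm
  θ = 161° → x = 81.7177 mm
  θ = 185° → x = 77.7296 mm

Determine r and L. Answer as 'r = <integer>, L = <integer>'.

constraint per measurement: (x − r cos θ)² + (r sin θ − e)² = L²
subtracting the θ₁ and θ₂ equations cancels the r² and L² terms:
r = (x₁² − x₂²) / (2[(x₁cos θ₁ + e sin θ₁) − (x₂cos θ₂ + e sin θ₂)]) = 50.0001 → r = 50
L² = (x₁ − r cos θ₁)² + (r sin θ₁ − e)² = 16640.9913 → L = 129.0000 → L = 129
check at θ₃=185°: x = 77.7296 (printed 77.7296) ✓

r = 50, L = 129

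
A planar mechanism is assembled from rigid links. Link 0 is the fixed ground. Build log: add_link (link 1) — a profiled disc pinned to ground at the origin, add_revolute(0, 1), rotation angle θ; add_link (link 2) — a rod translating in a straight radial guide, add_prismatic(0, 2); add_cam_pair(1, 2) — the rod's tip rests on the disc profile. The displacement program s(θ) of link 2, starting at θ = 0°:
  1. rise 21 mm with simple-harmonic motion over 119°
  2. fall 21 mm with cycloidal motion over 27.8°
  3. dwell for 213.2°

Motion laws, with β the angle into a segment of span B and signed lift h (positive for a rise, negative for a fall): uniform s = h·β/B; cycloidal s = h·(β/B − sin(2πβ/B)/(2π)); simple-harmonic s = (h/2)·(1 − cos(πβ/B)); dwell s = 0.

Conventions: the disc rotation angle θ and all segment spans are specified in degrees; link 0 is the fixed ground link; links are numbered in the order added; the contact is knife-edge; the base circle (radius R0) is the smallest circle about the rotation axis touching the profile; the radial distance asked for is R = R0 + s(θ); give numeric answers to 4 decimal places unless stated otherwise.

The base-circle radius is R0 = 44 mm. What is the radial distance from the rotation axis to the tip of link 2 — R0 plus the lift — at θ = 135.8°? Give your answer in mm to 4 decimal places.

seg 1 [0°–119°] simple-harmonic, h=21: full span → s += 21 → s = 21.0000
seg 2 [119°–146.8°] cycloidal, h=-21: θ=135.8° here. β=16.8, B=27.8. -21·(0.6043 − sin(2π·0.6043)/(2π)) = -14.7278 → s = 6.2722
R = R0 + s = 44 + 6.2722 = 50.2722

50.2722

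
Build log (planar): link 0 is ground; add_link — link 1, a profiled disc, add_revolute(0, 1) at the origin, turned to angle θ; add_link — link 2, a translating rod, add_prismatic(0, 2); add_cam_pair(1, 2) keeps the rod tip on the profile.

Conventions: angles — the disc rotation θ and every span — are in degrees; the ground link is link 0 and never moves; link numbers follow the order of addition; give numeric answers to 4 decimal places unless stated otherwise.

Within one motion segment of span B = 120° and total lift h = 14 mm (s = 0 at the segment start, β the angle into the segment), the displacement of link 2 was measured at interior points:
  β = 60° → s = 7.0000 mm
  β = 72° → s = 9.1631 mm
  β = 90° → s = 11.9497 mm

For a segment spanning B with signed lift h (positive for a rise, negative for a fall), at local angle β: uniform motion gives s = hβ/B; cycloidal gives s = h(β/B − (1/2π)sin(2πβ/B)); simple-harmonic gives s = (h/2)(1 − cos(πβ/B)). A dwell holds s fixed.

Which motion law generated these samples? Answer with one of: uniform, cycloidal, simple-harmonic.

candidates at β/B = r: uniform s = h·r (linear in β); cycloidal s = h·(r − sin(2πr)/(2π)); simple-harmonic s = (h/2)(1 − cos(πr))
β=60°: printed 7.0000 | uniform 7.0000, cycloidal 7.0000, simple-harmonic 7.0000
β=72°: printed 9.1631 | uniform 8.4000, cycloidal 9.7097, simple-harmonic 9.1631
β=90°: printed 11.9497 | uniform 10.5000, cycloidal 12.7282, simple-harmonic 11.9497
only one law matches every sample → simple-harmonic

simple-harmonic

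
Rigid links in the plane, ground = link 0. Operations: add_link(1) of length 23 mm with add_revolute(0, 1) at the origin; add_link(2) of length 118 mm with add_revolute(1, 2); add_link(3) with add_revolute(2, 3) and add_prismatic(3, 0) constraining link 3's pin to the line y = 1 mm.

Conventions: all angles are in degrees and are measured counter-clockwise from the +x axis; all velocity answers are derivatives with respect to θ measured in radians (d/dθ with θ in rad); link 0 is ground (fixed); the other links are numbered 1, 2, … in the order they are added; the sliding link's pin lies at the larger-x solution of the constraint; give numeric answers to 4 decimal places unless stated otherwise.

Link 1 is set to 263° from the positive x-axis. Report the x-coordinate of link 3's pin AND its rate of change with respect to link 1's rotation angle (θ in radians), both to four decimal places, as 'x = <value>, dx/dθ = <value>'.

geometry: r = 23 mm, L = 118 mm, e = 1 mm
crank pin P = (r cos θ, r sin θ) = (-2.802995, -22.828561)
h = r sin θ − e = -22.828561 − 1 = -23.828561
x = r cos θ + √(L² − h²) = -2.802995 + 115.569026 = 112.766031
dx/dθ = −r sin θ − h·r cos θ/√(L² − h²) (θ in radians; h = -23.828561) = 22.250627

x = 112.7660, dx/dθ = 22.2506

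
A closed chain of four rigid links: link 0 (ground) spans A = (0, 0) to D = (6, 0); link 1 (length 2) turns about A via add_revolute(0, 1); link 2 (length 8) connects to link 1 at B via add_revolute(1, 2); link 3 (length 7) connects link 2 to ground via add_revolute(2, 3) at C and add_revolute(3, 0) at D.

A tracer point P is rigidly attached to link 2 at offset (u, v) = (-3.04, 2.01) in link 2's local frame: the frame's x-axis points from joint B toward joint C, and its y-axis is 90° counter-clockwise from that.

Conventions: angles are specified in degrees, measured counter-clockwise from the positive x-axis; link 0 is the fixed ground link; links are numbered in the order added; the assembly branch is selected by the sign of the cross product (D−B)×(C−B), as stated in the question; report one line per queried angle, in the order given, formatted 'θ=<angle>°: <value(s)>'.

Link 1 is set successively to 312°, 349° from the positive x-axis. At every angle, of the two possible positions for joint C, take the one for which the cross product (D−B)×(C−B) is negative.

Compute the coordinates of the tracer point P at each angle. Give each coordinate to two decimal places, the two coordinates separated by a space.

A=(0,0), D=(6.00,0)
θ=312°: B = A + 2.00·(cos312°, sin312°) = (1.3383, -1.4863)
θ=312°: |BD| = 4.8929
θ=312°: circle(B,8.00) ∩ circle(D,7.00): a=3.9793, h=6.9401
θ=312°:   candidates: C₊=(3.0214,6.3347) cross=33.958; C₋=(7.2377,-6.8897) cross=-33.958
θ=312°:   branch - wants cross < 0 → take C=(7.2377,-6.8897) (cross=-33.958)
θ=312°: ex = (C−B)/|BC| = (0.7374,-0.6754); ey = (0.6754,0.7374)
θ=312°: P = B + -3.04·ex + 2.01·ey = (0.4541,2.0492)
θ=349°: B = A + 2.00·(cos349°, sin349°) = (1.9633, -0.3816)
θ=349°: |BD| = 4.0547
θ=349°: circle(B,8.00) ∩ circle(D,7.00): a=3.8771, h=6.9977
θ=349°:   candidates: C₊=(5.1645,6.9500) cross=28.374; C₋=(6.4817,-6.9834) cross=-28.374
θ=349°:   branch - wants cross < 0 → take C=(6.4817,-6.9834) (cross=-28.374)
θ=349°: ex = (C−B)/|BC| = (0.5648,-0.8252); ey = (0.8252,0.5648)
θ=349°: P = B + -3.04·ex + 2.01·ey = (1.9049,3.2623)

θ=312°: 0.45 2.05
θ=349°: 1.90 3.26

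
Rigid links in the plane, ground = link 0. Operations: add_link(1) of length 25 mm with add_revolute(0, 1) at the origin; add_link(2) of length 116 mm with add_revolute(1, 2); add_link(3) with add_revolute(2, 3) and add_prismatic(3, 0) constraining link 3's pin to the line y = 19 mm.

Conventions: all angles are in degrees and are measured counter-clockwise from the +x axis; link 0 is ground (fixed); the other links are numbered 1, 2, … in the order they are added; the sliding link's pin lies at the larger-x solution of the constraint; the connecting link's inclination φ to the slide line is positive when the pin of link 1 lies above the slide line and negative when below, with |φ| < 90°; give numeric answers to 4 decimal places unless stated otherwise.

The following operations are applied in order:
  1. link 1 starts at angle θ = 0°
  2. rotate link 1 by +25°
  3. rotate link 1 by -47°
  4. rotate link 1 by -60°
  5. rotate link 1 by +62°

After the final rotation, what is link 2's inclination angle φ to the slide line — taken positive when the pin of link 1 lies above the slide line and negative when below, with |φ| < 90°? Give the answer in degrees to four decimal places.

geometry: r = 25 mm, L = 116 mm, e = 19 mm; θ starts at 0°
rotate link 1 by +25°: θ ← 0° +25° = 25°
rotate link 1 by -47°: θ ← 25° -47° = -22°
rotate link 1 by -60°: θ ← -22° -60° = -82°
rotate link 1 by +62°: θ ← -82° +62° = -20°
h = r sin θ − e = -8.550504 − 19 = -27.550504
sin φ = h / L = -27.550504 / 116 = -0.23750434
φ = arcsin(-0.23750434) = -13.739291°

-13.7393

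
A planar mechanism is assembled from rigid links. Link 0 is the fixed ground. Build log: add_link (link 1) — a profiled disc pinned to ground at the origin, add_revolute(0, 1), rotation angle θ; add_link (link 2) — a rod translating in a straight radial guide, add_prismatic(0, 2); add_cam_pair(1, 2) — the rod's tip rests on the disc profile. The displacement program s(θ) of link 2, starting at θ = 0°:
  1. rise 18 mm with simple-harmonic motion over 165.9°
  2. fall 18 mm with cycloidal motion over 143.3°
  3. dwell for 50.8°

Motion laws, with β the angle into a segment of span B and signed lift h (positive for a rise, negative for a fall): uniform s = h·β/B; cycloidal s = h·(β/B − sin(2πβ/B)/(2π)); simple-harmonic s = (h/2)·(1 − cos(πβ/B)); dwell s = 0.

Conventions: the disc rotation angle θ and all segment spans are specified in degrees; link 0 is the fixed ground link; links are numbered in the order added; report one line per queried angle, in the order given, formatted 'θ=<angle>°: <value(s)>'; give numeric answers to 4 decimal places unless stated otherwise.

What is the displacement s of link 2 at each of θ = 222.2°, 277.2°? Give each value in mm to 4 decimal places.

seg 1 [0°–165.9°] simple-harmonic, h=18: full span → s += 18 → s = 18.0000
seg 2 [165.9°–309.2°] cycloidal, h=-18: θ=222.2° here. β=56.3, B=143.3. -18·(0.3929 − sin(2π·0.3929)/(2π)) = -5.2861 → s = 12.7139
seg 2 [165.9°–309.2°] cycloidal, h=-18: θ=277.2° here. β=111.3, B=143.3. -18·(0.7767 − sin(2π·0.7767)/(2π)) = -16.8051 → s = 1.1949

θ=222.2°: 12.7139
θ=277.2°: 1.1949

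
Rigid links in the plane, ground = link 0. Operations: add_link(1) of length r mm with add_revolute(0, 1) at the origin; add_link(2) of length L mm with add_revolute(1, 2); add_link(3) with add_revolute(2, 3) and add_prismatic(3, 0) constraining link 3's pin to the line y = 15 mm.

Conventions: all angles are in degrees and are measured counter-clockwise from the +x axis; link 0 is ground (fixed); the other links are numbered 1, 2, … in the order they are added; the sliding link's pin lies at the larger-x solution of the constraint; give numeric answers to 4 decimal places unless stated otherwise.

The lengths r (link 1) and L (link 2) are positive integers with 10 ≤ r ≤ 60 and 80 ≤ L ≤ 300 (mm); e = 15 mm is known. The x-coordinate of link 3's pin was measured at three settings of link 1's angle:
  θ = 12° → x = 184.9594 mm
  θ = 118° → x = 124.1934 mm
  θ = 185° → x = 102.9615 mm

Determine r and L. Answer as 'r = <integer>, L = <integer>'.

constraint per measurement: (x − r cos θ)² + (r sin θ − e)² = L²
subtracting the θ₁ and θ₂ equations cancels the r² and L² terms:
r = (x₁² − x₂²) / (2[(x₁cos θ₁ + e sin θ₁) − (x₂cos θ₂ + e sin θ₂)]) = 41.0000 → r = 41
L² = (x₁ − r cos θ₁)² + (r sin θ₁ − e)² = 21025.0056 → L = 145.0000 → L = 145
check at θ₃=185°: x = 102.9615 (printed 102.9615) ✓

r = 41, L = 145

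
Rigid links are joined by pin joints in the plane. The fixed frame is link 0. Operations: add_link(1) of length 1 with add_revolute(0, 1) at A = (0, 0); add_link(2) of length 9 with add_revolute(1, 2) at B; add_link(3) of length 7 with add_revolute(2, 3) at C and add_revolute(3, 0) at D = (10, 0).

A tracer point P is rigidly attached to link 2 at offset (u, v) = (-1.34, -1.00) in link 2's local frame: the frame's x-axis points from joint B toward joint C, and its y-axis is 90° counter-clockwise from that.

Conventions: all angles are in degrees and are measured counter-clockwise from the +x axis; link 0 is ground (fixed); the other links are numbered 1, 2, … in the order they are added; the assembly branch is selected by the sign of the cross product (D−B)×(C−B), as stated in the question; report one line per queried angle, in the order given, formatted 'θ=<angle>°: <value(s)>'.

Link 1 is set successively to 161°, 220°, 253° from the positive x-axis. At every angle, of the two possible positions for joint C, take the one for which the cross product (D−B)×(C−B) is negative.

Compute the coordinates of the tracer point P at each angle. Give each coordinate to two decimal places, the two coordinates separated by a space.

A=(0,0), D=(10.00,0)
θ=161°: B = A + 1.00·(cos161°, sin161°) = (-0.9455, 0.3256)
θ=161°: |BD| = 10.9504
θ=161°: circle(B,9.00) ∩ circle(D,7.00): a=6.9363, h=5.7348
θ=161°:   candidates: C₊=(6.1582,5.8516) cross=62.798; C₋=(5.8172,-5.6129) cross=-62.798
θ=161°:   branch - wants cross < 0 → take C=(5.8172,-5.6129) (cross=-62.798)
θ=161°: ex = (C−B)/|BC| = (0.7514,-0.6598); ey = (0.6598,0.7514)
θ=161°: P = B + -1.34·ex + -1.00·ey = (-2.6122,0.4583)
θ=220°: B = A + 1.00·(cos220°, sin220°) = (-0.7660, -0.6428)
θ=220°: |BD| = 10.7852
θ=220°: circle(B,9.00) ∩ circle(D,7.00): a=6.8761, h=5.8068
θ=220°:   candidates: C₊=(5.7518,5.5635) cross=62.628; C₋=(6.4439,-6.0295) cross=-62.628
θ=220°:   branch - wants cross < 0 → take C=(6.4439,-6.0295) (cross=-62.628)
θ=220°: ex = (C−B)/|BC| = (0.8011,-0.5985); ey = (0.5985,0.8011)
θ=220°: P = B + -1.34·ex + -1.00·ey = (-2.4380,-0.6419)
θ=253°: B = A + 1.00·(cos253°, sin253°) = (-0.2924, -0.9563)
θ=253°: |BD| = 10.3367
θ=253°: circle(B,9.00) ∩ circle(D,7.00): a=6.7162, h=5.9910
θ=253°:   candidates: C₊=(5.8408,5.6304) cross=61.927; C₋=(6.9493,-6.3003) cross=-61.927
θ=253°:   branch - wants cross < 0 → take C=(6.9493,-6.3003) (cross=-61.927)
θ=253°: ex = (C−B)/|BC| = (0.8046,-0.5938); ey = (0.5938,0.8046)
θ=253°: P = B + -1.34·ex + -1.00·ey = (-1.9644,-0.9653)

θ=161°: -2.61 0.46
θ=220°: -2.44 -0.64
θ=253°: -1.96 -0.97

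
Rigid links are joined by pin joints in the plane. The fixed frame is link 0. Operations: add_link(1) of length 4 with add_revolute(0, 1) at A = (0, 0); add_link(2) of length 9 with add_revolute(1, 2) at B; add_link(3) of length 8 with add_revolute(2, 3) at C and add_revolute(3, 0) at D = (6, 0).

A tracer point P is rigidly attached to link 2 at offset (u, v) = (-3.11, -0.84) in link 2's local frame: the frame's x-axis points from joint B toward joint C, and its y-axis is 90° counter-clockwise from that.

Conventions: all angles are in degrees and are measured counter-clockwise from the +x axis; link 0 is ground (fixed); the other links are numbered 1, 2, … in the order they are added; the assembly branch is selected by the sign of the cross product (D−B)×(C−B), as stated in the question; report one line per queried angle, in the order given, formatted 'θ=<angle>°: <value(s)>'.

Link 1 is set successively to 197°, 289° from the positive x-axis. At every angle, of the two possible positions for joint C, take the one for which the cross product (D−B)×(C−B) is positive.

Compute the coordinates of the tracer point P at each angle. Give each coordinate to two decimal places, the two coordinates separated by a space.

A=(0,0), D=(6.00,0)
θ=197°: B = A + 4.00·(cos197°, sin197°) = (-3.8252, -1.1695)
θ=197°: |BD| = 9.8946
θ=197°: circle(B,9.00) ∩ circle(D,8.00): a=5.8063, h=6.8765
θ=197°:   candidates: C₊=(1.1277,6.3451) cross=68.040; C₋=(2.7532,-7.3115) cross=-68.040
θ=197°:   branch + wants cross > 0 → take C=(1.1277,6.3451) (cross=68.040)
θ=197°: ex = (C−B)/|BC| = (0.5503,0.8350); ey = (-0.8350,0.5503)
θ=197°: P = B + -3.11·ex + -0.84·ey = (-4.8354,-4.2285)
θ=289°: B = A + 4.00·(cos289°, sin289°) = (1.3023, -3.7821)
θ=289°: |BD| = 6.0310
θ=289°: circle(B,9.00) ∩ circle(D,8.00): a=4.4249, h=7.8371
θ=289°:   candidates: C₊=(-0.1658,5.0974) cross=47.266; C₋=(9.6637,-7.1118) cross=-47.266
θ=289°:   branch + wants cross > 0 → take C=(-0.1658,5.0974) (cross=47.266)
θ=289°: ex = (C−B)/|BC| = (-0.1631,0.9866); ey = (-0.9866,-0.1631)
θ=289°: P = B + -3.11·ex + -0.84·ey = (2.6383,-6.7134)

θ=197°: -4.84 -4.23
θ=289°: 2.64 -6.71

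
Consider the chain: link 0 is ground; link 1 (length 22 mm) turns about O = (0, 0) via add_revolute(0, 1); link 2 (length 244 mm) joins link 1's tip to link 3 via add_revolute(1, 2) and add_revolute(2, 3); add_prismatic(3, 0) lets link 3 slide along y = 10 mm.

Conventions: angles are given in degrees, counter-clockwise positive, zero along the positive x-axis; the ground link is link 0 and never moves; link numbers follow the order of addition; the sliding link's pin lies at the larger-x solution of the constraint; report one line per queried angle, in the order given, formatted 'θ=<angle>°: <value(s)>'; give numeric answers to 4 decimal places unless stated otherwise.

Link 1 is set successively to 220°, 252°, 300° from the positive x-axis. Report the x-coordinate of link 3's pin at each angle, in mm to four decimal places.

geometry: r = 22 mm, L = 244 mm, e = 10 mm
θ=220°: crank pin P = (r cos θ, r sin θ) = (-16.852978, -14.141327)
θ=220°: h = r sin θ − e = -14.141327 − 10 = -24.141327
θ=220°: x = r cos θ + √(L² − h²) = -16.852978 + 242.802793 = 225.949815
θ=252°: crank pin P = (r cos θ, r sin θ) = (-6.798374, -20.923243)
θ=252°: h = r sin θ − e = -20.923243 − 10 = -30.923243
θ=252°: x = r cos θ + √(L² − h²) = -6.798374 + 242.032545 = 235.234171
θ=300°: crank pin P = (r cos θ, r sin θ) = (11.000000, -19.052559)
θ=300°: h = r sin θ − e = -19.052559 − 10 = -29.052559
θ=300°: x = r cos θ + √(L² − h²) = 11.000000 + 242.264213 = 253.264213

θ=220°: 225.9498
θ=252°: 235.2342
θ=300°: 253.2642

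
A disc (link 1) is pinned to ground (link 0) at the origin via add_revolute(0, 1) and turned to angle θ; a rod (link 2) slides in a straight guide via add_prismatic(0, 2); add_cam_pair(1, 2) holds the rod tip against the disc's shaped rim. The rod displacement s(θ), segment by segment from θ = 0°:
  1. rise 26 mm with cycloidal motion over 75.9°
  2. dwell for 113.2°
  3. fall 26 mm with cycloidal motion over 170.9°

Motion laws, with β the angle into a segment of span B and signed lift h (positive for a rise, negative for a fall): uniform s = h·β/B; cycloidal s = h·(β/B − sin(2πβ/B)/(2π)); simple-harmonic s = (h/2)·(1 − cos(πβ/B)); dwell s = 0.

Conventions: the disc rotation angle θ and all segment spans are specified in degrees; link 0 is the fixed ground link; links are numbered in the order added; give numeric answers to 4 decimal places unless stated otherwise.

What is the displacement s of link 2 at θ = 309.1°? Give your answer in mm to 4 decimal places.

segment 1 (0° to 75.9°, cycloidal, h = 26) is passed completely: s = 0.0000 + (26) = 26.0000
segment 2 (75.9° to 189.1°, dwell): s unchanged at 26.0000
θ = 309.1° falls in segment 3 (189.1° to 360°, cycloidal, h = -26): β = 309.1 − 189.1 = 120°, B = 170.9°; Δs = -26·(0.7022 − sin(2π·0.7022)/(2π)) = -22.2088; s = 26.0000 − 22.2088 = 3.7912

3.7912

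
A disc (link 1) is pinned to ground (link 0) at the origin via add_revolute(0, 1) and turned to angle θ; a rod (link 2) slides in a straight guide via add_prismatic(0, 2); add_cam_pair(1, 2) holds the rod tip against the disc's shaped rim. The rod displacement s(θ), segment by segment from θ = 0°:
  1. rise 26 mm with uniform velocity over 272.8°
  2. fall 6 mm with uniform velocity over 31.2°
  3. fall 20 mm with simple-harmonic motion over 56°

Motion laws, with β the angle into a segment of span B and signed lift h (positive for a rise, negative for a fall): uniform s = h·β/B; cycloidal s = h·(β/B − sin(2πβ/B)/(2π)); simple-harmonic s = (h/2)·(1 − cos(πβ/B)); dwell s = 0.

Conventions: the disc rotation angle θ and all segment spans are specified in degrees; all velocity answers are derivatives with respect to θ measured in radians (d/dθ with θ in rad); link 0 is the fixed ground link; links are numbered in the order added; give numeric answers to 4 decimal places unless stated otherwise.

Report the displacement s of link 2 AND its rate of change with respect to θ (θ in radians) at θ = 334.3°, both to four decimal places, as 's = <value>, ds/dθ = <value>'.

segment 1 (0° to 272.8°, uniform, h = 26) is passed completely: s = 0.0000 + (26) = 26.0000
segment 2 (272.8° to 304°, uniform, h = -6) is passed completely: s = 26.0000 + (-6) = 20.0000
θ = 334.3° falls in segment 3 (304° to 360°, simple-harmonic, h = -20): β = 334.3 − 304 = 30.3°, B = 56°; Δs = -20/2·(1 − cos(π·0.5411)) = -11.2867; s = 20.0000 − 11.2867 = 8.7133
velocity in seg [304°–360°] (simple-harmonic), θ in radians: β = 30.3° = 0.5288 rad, B = 56° = 0.9774 rad; ds/dθ = (πh/(2B)) sin(πβ/B) = (π·(-20)/(2·0.9774)) sin(π·0.5411) = -31.875660 mm/rad

s = 8.7133, ds/dθ = -31.8757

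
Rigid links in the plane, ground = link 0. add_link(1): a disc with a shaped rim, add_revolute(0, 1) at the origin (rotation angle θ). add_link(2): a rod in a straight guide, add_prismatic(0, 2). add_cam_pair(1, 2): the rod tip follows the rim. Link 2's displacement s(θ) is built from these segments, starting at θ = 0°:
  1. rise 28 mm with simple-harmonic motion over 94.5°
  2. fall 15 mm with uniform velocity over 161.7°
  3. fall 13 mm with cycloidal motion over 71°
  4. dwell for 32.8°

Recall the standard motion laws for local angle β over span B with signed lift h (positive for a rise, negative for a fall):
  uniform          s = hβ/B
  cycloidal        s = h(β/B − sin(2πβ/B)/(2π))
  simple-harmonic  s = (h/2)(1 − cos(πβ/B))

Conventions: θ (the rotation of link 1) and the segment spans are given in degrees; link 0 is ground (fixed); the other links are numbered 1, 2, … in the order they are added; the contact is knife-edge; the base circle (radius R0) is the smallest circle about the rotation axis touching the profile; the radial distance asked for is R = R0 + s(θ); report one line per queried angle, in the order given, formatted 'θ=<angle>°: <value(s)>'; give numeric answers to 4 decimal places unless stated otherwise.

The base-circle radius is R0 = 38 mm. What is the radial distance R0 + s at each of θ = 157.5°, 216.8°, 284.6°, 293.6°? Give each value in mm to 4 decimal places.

segment 1 (0° to 94.5°, simple-harmonic, h = 28) is passed completely: s = 0.0000 + (28) = 28.0000
θ = 157.5° falls in segment 2 (94.5° to 256.2°, uniform, h = -15): β = 157.5 − 94.5 = 63°, B = 161.7°; Δs = -15·63/161.7 = -5.8442; s = 28.0000 − 5.8442 = 22.1558
θ = 216.8° falls in segment 2 (94.5° to 256.2°, uniform, h = -15): β = 216.8 − 94.5 = 122.3°, B = 161.7°; Δs = -15·122.3/161.7 = -11.3451; s = 28.0000 − 11.3451 = 16.6549
segment 2 (94.5° to 256.2°, uniform, h = -15) is passed completely: s = 28.0000 + (-15) = 13.0000
θ = 284.6° falls in segment 3 (256.2° to 327.2°, cycloidal, h = -13): β = 284.6 − 256.2 = 28.4°, B = 71°; Δs = -13·(0.4000 − sin(2π·0.4000)/(2π)) = -3.9839; s = 13.0000 − 3.9839 = 9.0161
θ = 293.6° falls in segment 3 (256.2° to 327.2°, cycloidal, h = -13): β = 293.6 − 256.2 = 37.4°, B = 71°; Δs = -13·(0.5268 − sin(2π·0.5268)/(2π)) = -7.1941; s = 13.0000 − 7.1941 = 5.8059
θ=157.5°: R = R0 + s = 38 + 22.1558 = 60.1558
θ=216.8°: R = R0 + s = 38 + 16.6549 = 54.6549
θ=284.6°: R = R0 + s = 38 + 9.0161 = 47.0161
θ=293.6°: R = R0 + s = 38 + 5.8059 = 43.8059

θ=157.5°: 60.1558
θ=216.8°: 54.6549
θ=284.6°: 47.0161
θ=293.6°: 43.8059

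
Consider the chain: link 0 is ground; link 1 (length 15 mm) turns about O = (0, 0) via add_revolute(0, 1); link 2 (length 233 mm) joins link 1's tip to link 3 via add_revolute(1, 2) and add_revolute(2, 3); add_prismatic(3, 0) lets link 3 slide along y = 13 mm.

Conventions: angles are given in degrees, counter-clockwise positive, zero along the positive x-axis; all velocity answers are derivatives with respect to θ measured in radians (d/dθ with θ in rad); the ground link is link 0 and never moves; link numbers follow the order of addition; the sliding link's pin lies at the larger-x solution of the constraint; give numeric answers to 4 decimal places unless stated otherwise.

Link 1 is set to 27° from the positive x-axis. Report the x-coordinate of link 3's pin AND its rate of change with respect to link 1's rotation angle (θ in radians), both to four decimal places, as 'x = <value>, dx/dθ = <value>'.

geometry: r = 15 mm, L = 233 mm, e = 13 mm
crank pin P = (r cos θ, r sin θ) = (13.365098, 6.809857)
h = r sin θ − e = 6.809857 − 13 = -6.190143
x = r cos θ + √(L² − h²) = 13.365098 + 232.917758 = 246.282856
dx/dθ = −r sin θ − h·r cos θ/√(L² − h²) (θ in radians; h = -6.190143) = -6.454660

x = 246.2829, dx/dθ = -6.4547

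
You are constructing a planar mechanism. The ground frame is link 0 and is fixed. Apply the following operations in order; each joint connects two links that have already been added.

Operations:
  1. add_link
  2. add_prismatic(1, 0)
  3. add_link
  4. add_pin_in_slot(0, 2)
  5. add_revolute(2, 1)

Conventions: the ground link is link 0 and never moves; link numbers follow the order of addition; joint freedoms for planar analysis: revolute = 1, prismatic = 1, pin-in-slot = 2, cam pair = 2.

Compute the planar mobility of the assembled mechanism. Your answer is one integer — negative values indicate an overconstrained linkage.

L=1 J1=0 J2=0
add link → L=2 J1=0 J2=0
P@1,0 dof=1 J1 → L=2 J1=1 J2=0
add link → L=3 J1=1 J2=0
PS@0,2 dof=2 J2 → L=3 J1=1 J2=1
R@2,1 dof=1 J1 → L=3 J1=2 J2=1
M=3(L−1)−2J1−J2=3·2−2·2−1=1

M = 1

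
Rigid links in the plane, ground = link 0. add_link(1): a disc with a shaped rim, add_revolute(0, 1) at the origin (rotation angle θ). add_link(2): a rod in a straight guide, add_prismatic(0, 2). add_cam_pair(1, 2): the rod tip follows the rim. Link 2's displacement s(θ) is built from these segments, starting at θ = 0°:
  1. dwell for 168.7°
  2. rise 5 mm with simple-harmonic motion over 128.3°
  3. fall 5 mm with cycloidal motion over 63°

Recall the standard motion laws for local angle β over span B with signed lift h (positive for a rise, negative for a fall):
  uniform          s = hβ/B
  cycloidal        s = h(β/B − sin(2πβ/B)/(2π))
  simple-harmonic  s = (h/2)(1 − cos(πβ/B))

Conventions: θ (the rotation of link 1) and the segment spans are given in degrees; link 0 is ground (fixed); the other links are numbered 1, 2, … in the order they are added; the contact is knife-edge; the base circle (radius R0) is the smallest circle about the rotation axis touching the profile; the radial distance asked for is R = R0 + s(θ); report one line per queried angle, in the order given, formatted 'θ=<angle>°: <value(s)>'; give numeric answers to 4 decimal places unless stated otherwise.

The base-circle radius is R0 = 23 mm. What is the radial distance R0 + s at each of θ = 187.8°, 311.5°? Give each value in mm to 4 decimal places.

segment 1 (0° to 168.7°, dwell): s unchanged at 0.0000
θ = 187.8° falls in segment 2 (168.7° to 297°, simple-harmonic, h = 5): β = 187.8 − 168.7 = 19.1°, B = 128.3°; Δs = 5/2·(1 − cos(π·0.1489)) = 0.2685; s = 0.0000 + 0.2685 = 0.2685
segment 2 (168.7° to 297°, simple-harmonic, h = 5) is passed completely: s = 0.0000 + (5) = 5.0000
θ = 311.5° falls in segment 3 (297° to 360°, cycloidal, h = -5): β = 311.5 − 297 = 14.5°, B = 63°; Δs = -5·(0.2302 − sin(2π·0.2302)/(2π)) = -0.3612; s = 5.0000 − 0.3612 = 4.6388
θ=187.8°: R = R0 + s = 23 + 0.2685 = 23.2685
θ=311.5°: R = R0 + s = 23 + 4.6388 = 27.6388

θ=187.8°: 23.2685
θ=311.5°: 27.6388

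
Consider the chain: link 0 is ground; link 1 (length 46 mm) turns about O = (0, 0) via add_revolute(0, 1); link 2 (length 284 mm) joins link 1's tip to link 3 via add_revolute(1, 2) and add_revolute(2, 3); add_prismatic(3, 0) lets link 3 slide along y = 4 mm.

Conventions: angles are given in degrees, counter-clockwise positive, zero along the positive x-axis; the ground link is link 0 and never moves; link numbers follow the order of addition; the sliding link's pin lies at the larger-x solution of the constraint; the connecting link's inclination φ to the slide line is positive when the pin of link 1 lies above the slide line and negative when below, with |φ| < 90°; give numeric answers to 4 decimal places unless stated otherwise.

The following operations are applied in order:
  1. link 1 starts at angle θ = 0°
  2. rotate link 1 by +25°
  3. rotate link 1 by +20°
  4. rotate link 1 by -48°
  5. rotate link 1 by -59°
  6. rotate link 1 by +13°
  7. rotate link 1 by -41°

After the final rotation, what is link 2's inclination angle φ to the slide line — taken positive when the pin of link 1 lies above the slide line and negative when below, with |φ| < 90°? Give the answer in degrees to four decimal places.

geometry: r = 46 mm, L = 284 mm, e = 4 mm; θ starts at 0°
rotate link 1 by +25°: θ ← 0° +25° = 25°
rotate link 1 by +20°: θ ← 25° +20° = 45°
rotate link 1 by -48°: θ ← 45° -48° = -3°
rotate link 1 by -59°: θ ← -3° -59° = -62°
rotate link 1 by +13°: θ ← -62° +13° = -49°
rotate link 1 by -41°: θ ← -49° -41° = -90°
h = r sin θ − e = -46.000000 − 4 = -50.000000
sin φ = h / L = -50.000000 / 284 = -0.17605634
φ = arcsin(-0.17605634) = -10.140136°

-10.1401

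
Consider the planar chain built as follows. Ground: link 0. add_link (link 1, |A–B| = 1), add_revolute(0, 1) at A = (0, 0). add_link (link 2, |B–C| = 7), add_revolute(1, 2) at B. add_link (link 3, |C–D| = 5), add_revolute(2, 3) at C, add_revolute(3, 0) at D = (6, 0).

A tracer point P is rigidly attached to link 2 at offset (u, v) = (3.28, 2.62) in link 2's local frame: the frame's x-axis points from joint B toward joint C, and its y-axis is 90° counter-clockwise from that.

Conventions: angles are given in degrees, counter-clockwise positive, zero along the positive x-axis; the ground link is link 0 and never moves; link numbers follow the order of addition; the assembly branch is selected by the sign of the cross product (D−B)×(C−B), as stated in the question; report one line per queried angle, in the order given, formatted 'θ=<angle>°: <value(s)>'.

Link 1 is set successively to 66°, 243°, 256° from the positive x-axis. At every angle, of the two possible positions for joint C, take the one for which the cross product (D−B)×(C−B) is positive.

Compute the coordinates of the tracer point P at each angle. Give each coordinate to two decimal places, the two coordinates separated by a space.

A=(0,0), D=(6.00,0)
θ=66°: B = A + 1.00·(cos66°, sin66°) = (0.4067, 0.9135)
θ=66°: |BD| = 5.6674
θ=66°: circle(B,7.00) ∩ circle(D,5.00): a=4.9511, h=4.9484
θ=66°:   candidates: C₊=(6.0907,4.9992) cross=28.045; C₋=(4.4954,-4.7682) cross=-28.045
θ=66°:   branch + wants cross > 0 → take C=(6.0907,4.9992) (cross=28.045)
θ=66°: ex = (C−B)/|BC| = (0.8120,0.5837); ey = (-0.5837,0.8120)
θ=66°: P = B + 3.28·ex + 2.62·ey = (1.5409,4.9554)
θ=243°: B = A + 1.00·(cos243°, sin243°) = (-0.4540, -0.8910)
θ=243°: |BD| = 6.5152
θ=243°: circle(B,7.00) ∩ circle(D,5.00): a=5.0994, h=4.7954
θ=243°:   candidates: C₊=(3.9417,4.5567) cross=31.243; C₋=(5.2534,-4.9439) cross=-31.243
θ=243°:   branch + wants cross > 0 → take C=(3.9417,4.5567) (cross=31.243)
θ=243°: ex = (C−B)/|BC| = (0.6280,0.7782); ey = (-0.7782,0.6280)
θ=243°: P = B + 3.28·ex + 2.62·ey = (-0.4333,3.3069)
θ=256°: B = A + 1.00·(cos256°, sin256°) = (-0.2419, -0.9703)
θ=256°: |BD| = 6.3169
θ=256°: circle(B,7.00) ∩ circle(D,5.00): a=5.0581, h=4.8390
θ=256°:   candidates: C₊=(4.0129,4.5882) cross=30.567; C₋=(5.4994,-4.9749) cross=-30.567
θ=256°:   branch + wants cross > 0 → take C=(4.0129,4.5882) (cross=30.567)
θ=256°: ex = (C−B)/|BC| = (0.6078,0.7941); ey = (-0.7941,0.6078)
θ=256°: P = B + 3.28·ex + 2.62·ey = (-0.3287,3.2268)

θ=66°: 1.54 4.96
θ=243°: -0.43 3.31
θ=256°: -0.33 3.23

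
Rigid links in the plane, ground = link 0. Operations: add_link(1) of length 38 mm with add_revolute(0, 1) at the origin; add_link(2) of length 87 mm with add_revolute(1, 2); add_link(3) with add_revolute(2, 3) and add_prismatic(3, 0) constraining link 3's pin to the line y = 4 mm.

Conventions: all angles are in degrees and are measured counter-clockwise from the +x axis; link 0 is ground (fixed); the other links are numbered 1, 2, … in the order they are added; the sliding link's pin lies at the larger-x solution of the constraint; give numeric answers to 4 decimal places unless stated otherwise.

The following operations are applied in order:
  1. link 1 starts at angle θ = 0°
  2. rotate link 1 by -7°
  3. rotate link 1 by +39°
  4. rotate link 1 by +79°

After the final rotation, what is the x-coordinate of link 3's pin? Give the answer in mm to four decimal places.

geometry: r = 38 mm, L = 87 mm, e = 4 mm; θ starts at 0°
rotate link 1 by -7°: θ ← 0° -7° = -7°
rotate link 1 by +39°: θ ← -7° +39° = 32°
rotate link 1 by +79°: θ ← 32° +79° = 111°
crank pin P = (r cos θ, r sin θ) = (-13.617982, 35.476056)
h = r sin θ − e = 35.476056 − 4 = 31.476056
x = r cos θ + √(L² − h²) = -13.617982 + 81.106460 = 67.488478

67.4885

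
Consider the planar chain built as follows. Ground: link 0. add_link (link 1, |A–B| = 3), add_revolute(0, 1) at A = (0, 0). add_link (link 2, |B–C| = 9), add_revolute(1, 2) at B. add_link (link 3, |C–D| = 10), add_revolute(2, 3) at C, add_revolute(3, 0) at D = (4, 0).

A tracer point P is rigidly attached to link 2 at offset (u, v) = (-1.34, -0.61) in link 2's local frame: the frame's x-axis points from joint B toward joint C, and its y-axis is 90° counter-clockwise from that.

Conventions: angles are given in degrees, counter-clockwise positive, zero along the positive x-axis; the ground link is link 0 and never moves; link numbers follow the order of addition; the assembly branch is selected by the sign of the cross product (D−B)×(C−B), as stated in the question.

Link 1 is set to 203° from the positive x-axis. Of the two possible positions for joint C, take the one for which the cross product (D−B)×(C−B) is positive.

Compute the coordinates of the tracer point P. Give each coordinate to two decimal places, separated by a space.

A=(0,0), D=(4.00,0)
B = A + 3.00·(cos203°, sin203°) = (-2.7615, -1.1722)
|BD| = 6.8624
circle(B,9.00) ∩ circle(D,10.00): a=2.0468, h=8.7642
  candidates: C₊=(-2.2418,7.8128) cross=60.143; C₋=(0.7523,-9.4579) cross=-60.143
  branch + wants cross > 0 → take C=(-2.2418,7.8128) (cross=60.143)
ex = (C−B)/|BC| = (0.0577,0.9983); ey = (-0.9983,0.0577)
P = B + -1.34·ex + -0.61·ey = (-2.2299,-2.5452)

-2.23 -2.55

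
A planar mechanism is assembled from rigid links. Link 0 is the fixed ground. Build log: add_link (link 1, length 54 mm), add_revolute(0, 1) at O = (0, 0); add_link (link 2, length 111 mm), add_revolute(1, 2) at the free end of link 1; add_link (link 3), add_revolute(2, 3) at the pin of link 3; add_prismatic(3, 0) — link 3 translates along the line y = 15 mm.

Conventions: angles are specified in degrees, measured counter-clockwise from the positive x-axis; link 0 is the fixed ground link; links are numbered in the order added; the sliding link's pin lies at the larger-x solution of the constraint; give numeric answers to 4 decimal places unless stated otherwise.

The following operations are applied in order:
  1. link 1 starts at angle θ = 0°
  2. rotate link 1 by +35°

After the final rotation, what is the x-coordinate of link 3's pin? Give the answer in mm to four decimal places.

geometry: r = 54 mm, L = 111 mm, e = 15 mm; θ starts at 0°
rotate link 1 by +35°: θ ← 0° +35° = 35°
crank pin P = (r cos θ, r sin θ) = (44.234210, 30.973128)
h = r sin θ − e = 30.973128 − 15 = 15.973128
x = r cos θ + √(L² − h²) = 44.234210 + 109.844705 = 154.078915

154.0789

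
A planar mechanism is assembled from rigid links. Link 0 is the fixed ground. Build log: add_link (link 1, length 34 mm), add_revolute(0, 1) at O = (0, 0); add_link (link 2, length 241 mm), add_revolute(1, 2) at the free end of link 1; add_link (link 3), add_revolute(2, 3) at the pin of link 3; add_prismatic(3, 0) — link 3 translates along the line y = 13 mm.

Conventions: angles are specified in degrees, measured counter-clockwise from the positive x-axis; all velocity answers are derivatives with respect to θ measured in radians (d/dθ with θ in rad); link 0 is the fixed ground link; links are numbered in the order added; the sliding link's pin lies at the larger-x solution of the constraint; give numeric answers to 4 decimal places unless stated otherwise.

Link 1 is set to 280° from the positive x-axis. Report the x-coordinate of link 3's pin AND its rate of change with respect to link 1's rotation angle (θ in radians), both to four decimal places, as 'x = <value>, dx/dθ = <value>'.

geometry: r = 34 mm, L = 241 mm, e = 13 mm
crank pin P = (r cos θ, r sin θ) = (5.904038, -33.483464)
h = r sin θ − e = -33.483464 − 13 = -46.483464
x = r cos θ + √(L² − h²) = 5.904038 + 236.474708 = 242.378746
dx/dθ = −r sin θ − h·r cos θ/√(L² − h²) (θ in radians; h = -46.483464) = 34.644011

x = 242.3787, dx/dθ = 34.6440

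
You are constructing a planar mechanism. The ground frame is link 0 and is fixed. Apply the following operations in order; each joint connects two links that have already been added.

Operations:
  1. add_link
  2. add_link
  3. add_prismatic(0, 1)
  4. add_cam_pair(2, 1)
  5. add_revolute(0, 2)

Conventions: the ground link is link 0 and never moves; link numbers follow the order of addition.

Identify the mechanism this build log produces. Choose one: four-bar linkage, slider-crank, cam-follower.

links: 3 (incl. ground); joints: 1 revolute, 1 prismatic, 1 higher (cam) pair, forming one closed loop
3 links, revolute + prismatic + higher pair in one loop → cam-follower

cam-follower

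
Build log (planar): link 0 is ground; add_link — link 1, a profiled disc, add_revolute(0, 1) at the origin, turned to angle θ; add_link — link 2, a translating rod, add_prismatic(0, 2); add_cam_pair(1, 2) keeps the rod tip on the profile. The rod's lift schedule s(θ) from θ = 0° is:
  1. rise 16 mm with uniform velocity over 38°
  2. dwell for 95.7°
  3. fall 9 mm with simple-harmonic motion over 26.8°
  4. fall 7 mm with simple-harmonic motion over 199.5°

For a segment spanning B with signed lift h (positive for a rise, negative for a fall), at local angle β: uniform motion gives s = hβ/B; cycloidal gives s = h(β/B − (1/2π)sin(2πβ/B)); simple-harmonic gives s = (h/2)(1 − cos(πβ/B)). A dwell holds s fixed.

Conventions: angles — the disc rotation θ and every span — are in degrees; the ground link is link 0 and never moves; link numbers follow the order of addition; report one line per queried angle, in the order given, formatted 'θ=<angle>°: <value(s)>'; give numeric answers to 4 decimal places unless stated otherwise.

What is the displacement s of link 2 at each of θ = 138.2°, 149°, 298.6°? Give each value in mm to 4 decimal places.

seg 1 [0°–38°] uniform, h=16: full span → s += 16 → s = 16.0000
seg 2 [38°–133.7°] dwell: s stays 16.0000
seg 3 [133.7°–160.5°] simple-harmonic, h=-9: θ=138.2° here. β=4.5, B=26.8. -9/2·(1 − cos(π·0.1679)) = -0.6117 → s = 15.3883
seg 3 [133.7°–160.5°] simple-harmonic, h=-9: θ=149° here. β=15.3, B=26.8. -9/2·(1 − cos(π·0.5709)) = -5.4940 → s = 10.5060
seg 3 [133.7°–160.5°] simple-harmonic, h=-9: full span → s += -9 → s = 7.0000
seg 4 [160.5°–360°] simple-harmonic, h=-7: θ=298.6° here. β=138.1, B=199.5. -7/2·(1 − cos(π·0.6922)) = -5.4875 → s = 1.5125

θ=138.2°: 15.3883
θ=149°: 10.5060
θ=298.6°: 1.5125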